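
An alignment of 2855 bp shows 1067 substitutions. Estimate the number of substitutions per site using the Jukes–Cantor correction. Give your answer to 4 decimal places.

0.5173

p = 1067/2855 ≈ 0.37373.
d = −(3/4) ln(1 − 4p/3) = −0.75 ln(1 − 0.498307) = −0.75 ln(0.501693)
  = −0.75 × (-0.689767) = 0.517325 substitutions/site.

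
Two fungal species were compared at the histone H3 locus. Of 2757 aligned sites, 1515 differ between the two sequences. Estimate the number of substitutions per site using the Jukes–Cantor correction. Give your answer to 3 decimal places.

p = 1515/2757 ≈ 0.54951.
d = −(3/4) ln(1 − 4p/3) = −0.75 ln(1 − 0.73268) = −0.75 ln(0.26732)
  = −0.75 × (-1.319309) = 0.989482 substitutions/site.

0.989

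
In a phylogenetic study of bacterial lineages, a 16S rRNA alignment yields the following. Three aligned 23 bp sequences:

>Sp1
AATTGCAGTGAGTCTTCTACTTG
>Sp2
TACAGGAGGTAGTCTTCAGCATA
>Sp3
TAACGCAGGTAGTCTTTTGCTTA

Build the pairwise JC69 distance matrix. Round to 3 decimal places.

Sp1–Sp2: 10/23 sites differ → p ≈ 0.434783, d = −0.75 ln(1 − 0.579711) = 0.650110 ≈ 0.650.
Sp1–Sp3: 8/23 sites differ → p ≈ 0.347826, d = −0.75 ln(1 − 0.463768) = 0.467391 ≈ 0.467.
Sp2–Sp3: 6/23 sites differ → p ≈ 0.26087, d = −0.75 ln(1 − 0.347827) = 0.320584 ≈ 0.321.

d(Sp1,Sp2) = 0.650, d(Sp1,Sp3) = 0.467, d(Sp2,Sp3) = 0.321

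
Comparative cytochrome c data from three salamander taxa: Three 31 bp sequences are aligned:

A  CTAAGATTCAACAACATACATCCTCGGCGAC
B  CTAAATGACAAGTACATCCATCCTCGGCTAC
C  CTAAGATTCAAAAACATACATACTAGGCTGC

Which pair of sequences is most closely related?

A–B: 8/31 differ, p = 0.258, d = 0.316.
A–C: 5/31 differ, p = 0.161, d = 0.182.
B–C: 10/31 differ, p = 0.323, d = 0.422.
The smallest distance is between A and C.

A and C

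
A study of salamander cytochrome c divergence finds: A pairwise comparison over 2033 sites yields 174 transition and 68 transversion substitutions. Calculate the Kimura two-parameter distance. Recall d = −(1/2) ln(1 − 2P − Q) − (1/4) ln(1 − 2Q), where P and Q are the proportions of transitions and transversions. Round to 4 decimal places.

P = 174/2033 ≈ 0.085588 and Q = 68/2033 ≈ 0.033448.
Under the Kimura two-parameter model, d = −½ ln(1 − 2P − Q) − ¼ ln(1 − 2Q).
1 − 2P − Q = 0.795376, giving −½ ln(0.795376) = 0.114470.
1 − 2Q = 0.933104, giving −¼ ln(0.933104) = 0.017310.
d = 0.114470 + 0.017310 = 0.131780.

0.1318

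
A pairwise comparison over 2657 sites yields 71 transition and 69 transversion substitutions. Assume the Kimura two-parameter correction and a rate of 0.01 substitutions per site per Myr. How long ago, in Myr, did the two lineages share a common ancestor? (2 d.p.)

P = 71/2657 ≈ 0.026722 and Q = 69/2657 ≈ 0.025969.
Under the Kimura two-parameter model, d = −½ ln(1 − 2P − Q) − ¼ ln(1 − 2Q).
1 − 2P − Q = 0.920587, giving −½ ln(0.920587) = 0.041372.
1 − 2Q = 0.948062, giving −¼ ln(0.948062) = 0.013334.
d = 0.041372 + 0.013334 = 0.054706.
Under a molecular clock d = 2μt, so t = d/(2μ) = 0.054706 / (2 × 0.01) = 2.74 Myr.

2.74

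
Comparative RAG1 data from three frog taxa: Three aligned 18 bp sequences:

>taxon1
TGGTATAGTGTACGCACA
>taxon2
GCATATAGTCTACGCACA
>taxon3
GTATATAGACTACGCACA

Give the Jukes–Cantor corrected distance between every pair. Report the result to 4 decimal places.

taxon1–taxon2: 4/18 sites differ → p ≈ 0.222222, d = −0.75 ln(1 − 0.296296) = 0.263548 ≈ 0.2635.
taxon1–taxon3: 5/18 sites differ → p ≈ 0.277778, d = −0.75 ln(1 − 0.370371) = 0.346968 ≈ 0.3470.
taxon2–taxon3: 2/18 sites differ → p ≈ 0.111111, d = −0.75 ln(1 − 0.148148) = 0.120257 ≈ 0.1203.

d(taxon1,taxon2) = 0.2635, d(taxon1,taxon3) = 0.3470, d(taxon2,taxon3) = 0.1203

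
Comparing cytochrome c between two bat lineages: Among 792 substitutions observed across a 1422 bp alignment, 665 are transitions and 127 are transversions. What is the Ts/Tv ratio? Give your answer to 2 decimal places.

5.24

R = 665/127 = 5.236220… ≈ 5.24 (to 2 d.p.).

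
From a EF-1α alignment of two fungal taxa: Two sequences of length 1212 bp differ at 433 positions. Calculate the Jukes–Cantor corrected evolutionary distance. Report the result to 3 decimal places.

0.485

p = 433/1212 ≈ 0.357261.
d = −(3/4) ln(1 − 4p/3) = −0.75 ln(1 − 0.476348) = −0.75 ln(0.523652)
  = −0.75 × (-0.646928) = 0.485196 substitutions/site.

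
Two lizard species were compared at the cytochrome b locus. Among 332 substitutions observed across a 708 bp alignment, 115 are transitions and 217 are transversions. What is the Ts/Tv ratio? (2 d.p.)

R = 115/217 = 0.529953… ≈ 0.53 (to 2 d.p.).

0.53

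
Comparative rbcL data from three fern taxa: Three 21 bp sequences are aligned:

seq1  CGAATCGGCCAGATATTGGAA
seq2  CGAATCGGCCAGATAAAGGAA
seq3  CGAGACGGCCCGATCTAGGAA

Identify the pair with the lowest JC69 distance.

seq1 and seq2

seq1–seq2: 2/21 differ, p = 0.095, d = 0.102.
seq1–seq3: 5/21 differ, p = 0.238, d = 0.286.
seq2–seq3: 5/21 differ, p = 0.238, d = 0.286.
The smallest distance is between seq1 and seq2.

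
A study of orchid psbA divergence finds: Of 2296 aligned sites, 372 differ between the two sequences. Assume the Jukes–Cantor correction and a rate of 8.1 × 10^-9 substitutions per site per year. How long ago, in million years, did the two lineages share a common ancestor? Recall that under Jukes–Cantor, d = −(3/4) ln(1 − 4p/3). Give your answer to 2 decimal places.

p = 372/2296 ≈ 0.162021.
d = −(3/4) ln(1 − 4p/3) = −0.75 ln(1 − 0.216028) = −0.75 ln(0.783972)
  = −0.75 × (-0.243382) = 0.182537 substitutions/site.
Under a molecular clock d = 2μt, so t = d/(2μ) = 0.182537 / (2 × 8.1 × 10^-9) = 11.27 million years.

11.27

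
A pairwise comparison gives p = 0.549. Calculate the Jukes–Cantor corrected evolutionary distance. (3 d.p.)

d = −(3/4) ln(1 − 4p/3) = −0.75 ln(1 − 0.732) = −0.75 ln(0.268)
  = −0.75 × (-1.316768) = 0.987576 substitutions/site.

0.988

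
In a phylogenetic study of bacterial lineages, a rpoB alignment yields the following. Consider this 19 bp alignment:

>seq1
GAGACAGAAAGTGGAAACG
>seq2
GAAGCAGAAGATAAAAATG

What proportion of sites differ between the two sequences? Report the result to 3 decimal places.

The sequences differ at 7 of 19 positions (sites 3, 4, 10, 11, 13, 14, 18).
p = 7/19 = 0.368421… ≈ 0.368 (to 3 d.p.).

0.368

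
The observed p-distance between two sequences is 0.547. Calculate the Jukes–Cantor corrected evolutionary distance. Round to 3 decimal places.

0.980

d = −(3/4) ln(1 − 4p/3) = −0.75 ln(1 − 0.729333) = −0.75 ln(0.270667)
  = −0.75 × (-1.306866) = 0.980150 substitutions/site.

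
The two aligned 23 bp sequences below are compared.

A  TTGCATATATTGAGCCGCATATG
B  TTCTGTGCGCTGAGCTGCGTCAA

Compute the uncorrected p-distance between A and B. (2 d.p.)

0.52

The sequences differ at 12 of 23 positions.
p = 12/23 = 0.521739… ≈ 0.52 (to 2 d.p.).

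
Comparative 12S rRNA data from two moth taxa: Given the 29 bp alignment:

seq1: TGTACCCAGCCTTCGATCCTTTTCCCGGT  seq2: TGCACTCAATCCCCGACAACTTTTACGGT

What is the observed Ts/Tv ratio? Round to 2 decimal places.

Transitions are A↔G and C↔T; transversions are all other mismatches.
Transitions: 9. Transversions: 3.
R = 9/3 = 3.00.

3.00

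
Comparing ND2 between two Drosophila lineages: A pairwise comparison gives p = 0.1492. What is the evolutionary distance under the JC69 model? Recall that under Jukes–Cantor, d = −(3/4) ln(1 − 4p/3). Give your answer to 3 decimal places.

d = −(3/4) ln(1 − 4p/3) = −0.75 ln(1 − 0.198933) = −0.75 ln(0.801067)
  = −0.75 × (-0.221811) = 0.166358 substitutions/site.

0.166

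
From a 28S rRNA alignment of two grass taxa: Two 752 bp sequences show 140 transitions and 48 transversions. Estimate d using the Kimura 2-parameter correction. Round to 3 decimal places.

0.321

P = 140/752 ≈ 0.18617 and Q = 48/752 ≈ 0.06383.
Under the Kimura two-parameter model, d = −½ ln(1 − 2P − Q) − ¼ ln(1 − 2Q).
1 − 2P − Q = 0.56383, giving −½ ln(0.56383) = 0.286501.
1 − 2Q = 0.87234, giving −¼ ln(0.87234) = 0.034144.
d = 0.286501 + 0.034144 = 0.320645.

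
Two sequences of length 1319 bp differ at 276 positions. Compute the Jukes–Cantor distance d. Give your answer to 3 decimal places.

p = 276/1319 ≈ 0.209249.
d = −(3/4) ln(1 − 4p/3) = −0.75 ln(1 − 0.278999) = −0.75 ln(0.721001)
  = −0.75 × (-0.327115) = 0.245336 substitutions/site.

0.245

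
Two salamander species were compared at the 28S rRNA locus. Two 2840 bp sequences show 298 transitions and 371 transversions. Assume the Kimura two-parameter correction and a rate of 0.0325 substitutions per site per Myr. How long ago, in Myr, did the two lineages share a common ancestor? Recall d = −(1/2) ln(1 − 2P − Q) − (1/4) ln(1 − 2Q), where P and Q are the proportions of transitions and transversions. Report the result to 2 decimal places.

4.37

P = 298/2840 ≈ 0.10493 and Q = 371/2840 ≈ 0.130634.
Under the Kimura two-parameter model, d = −½ ln(1 − 2P − Q) − ¼ ln(1 − 2Q).
1 − 2P − Q = 0.659506, giving −½ ln(0.659506) = 0.208132.
1 − 2Q = 0.738732, giving −¼ ln(0.738732) = 0.075705.
d = 0.208132 + 0.075705 = 0.283837.
Under a molecular clock d = 2μt, so t = d/(2μ) = 0.283837 / (2 × 0.0325) = 4.37 Myr.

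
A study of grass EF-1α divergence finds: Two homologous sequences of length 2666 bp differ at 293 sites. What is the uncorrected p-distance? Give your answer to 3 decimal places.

p = 293/2666 = 0.109902… ≈ 0.110 (to 3 d.p.).

0.110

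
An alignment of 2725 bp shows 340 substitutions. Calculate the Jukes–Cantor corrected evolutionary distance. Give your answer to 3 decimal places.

0.136

p = 340/2725 ≈ 0.124771.
d = −(3/4) ln(1 − 4p/3) = −0.75 ln(1 − 0.166361) = −0.75 ln(0.833639)
  = −0.75 × (-0.181955) = 0.136466 substitutions/site.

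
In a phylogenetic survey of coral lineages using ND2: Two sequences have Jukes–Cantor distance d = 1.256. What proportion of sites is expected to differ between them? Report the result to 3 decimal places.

p = (3/4)(1 − e^(−4d/3)) = 0.75 × (1 − e^(-1.674667)) = 0.75 × (1 − 0.187371) = 0.609472.

0.609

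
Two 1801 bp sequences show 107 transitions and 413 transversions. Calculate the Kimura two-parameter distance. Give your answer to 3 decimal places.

0.367

P = 107/1801 ≈ 0.059411 and Q = 413/1801 ≈ 0.229317.
Under the Kimura two-parameter model, d = −½ ln(1 − 2P − Q) − ¼ ln(1 − 2Q).
1 − 2P − Q = 0.651861, giving −½ ln(0.651861) = 0.213962.
1 − 2Q = 0.541366, giving −¼ ln(0.541366) = 0.153415.
d = 0.213962 + 0.153415 = 0.367377.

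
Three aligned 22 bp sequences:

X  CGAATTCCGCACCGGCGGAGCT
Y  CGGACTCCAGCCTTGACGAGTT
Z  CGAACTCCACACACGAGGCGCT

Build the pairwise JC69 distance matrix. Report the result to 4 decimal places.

d(X,Y) = 0.6987, d(X,Z) = 0.3390, d(Y,Z) = 0.4975

X–Y: 10/22 sites differ → p ≈ 0.454545, d = −0.75 ln(1 − 0.60606) = 0.698667 ≈ 0.6987.
X–Z: 6/22 sites differ → p ≈ 0.272727, d = −0.75 ln(1 − 0.363636) = 0.338988 ≈ 0.3390.
Y–Z: 8/22 sites differ → p ≈ 0.363636, d = −0.75 ln(1 − 0.484848) = 0.497470 ≈ 0.4975.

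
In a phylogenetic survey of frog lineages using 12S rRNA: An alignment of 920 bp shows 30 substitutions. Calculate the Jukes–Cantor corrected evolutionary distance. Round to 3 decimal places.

0.033

p = 30/920 ≈ 0.032609.
d = −(3/4) ln(1 − 4p/3) = −0.75 ln(1 − 0.043479) = −0.75 ln(0.956521)
  = −0.75 × (-0.044453) = 0.033340 substitutions/site.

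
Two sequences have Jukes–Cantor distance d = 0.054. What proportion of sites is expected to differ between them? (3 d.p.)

0.052

p = (3/4)(1 − e^(−4d/3)) = 0.75 × (1 − e^(-0.072)) = 0.75 × (1 − 0.930531) = 0.052102.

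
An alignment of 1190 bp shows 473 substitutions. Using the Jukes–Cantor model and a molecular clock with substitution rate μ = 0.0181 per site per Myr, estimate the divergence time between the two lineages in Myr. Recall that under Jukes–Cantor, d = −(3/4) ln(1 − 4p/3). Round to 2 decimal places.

15.64

p = 473/1190 ≈ 0.397479.
d = −(3/4) ln(1 − 4p/3) = −0.75 ln(1 − 0.529972) = −0.75 ln(0.470028)
  = −0.75 × (-0.754963) = 0.566222 substitutions/site.
Under a molecular clock d = 2μt, so t = d/(2μ) = 0.566222 / (2 × 0.0181) = 15.64 Myr.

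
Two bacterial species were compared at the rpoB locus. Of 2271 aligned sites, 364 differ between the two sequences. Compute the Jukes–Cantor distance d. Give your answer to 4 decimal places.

p = 364/2271 ≈ 0.160282.
d = −(3/4) ln(1 − 4p/3) = −0.75 ln(1 − 0.213709) = −0.75 ln(0.786291)
  = −0.75 × (-0.240428) = 0.180321 substitutions/site.

0.1803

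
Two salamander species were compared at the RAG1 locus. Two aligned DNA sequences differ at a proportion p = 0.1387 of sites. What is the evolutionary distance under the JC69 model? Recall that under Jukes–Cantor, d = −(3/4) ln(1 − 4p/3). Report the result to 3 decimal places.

0.153

d = −(3/4) ln(1 − 4p/3) = −0.75 ln(1 − 0.184933) = −0.75 ln(0.815067)
  = −0.75 × (-0.204485) = 0.153364 substitutions/site.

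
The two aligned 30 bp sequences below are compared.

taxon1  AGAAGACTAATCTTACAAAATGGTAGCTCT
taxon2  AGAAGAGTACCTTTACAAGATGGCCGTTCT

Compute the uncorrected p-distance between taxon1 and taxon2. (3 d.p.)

0.267

The sequences differ at 8 of 30 positions (sites 7, 10, 11, 12, 19, 24, 25, 27).
p = 8/30 = 0.266666… ≈ 0.267 (to 3 d.p.).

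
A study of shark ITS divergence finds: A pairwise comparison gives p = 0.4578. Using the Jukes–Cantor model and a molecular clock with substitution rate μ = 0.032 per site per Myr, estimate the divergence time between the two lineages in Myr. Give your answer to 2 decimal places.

11.05

d = −(3/4) ln(1 − 4p/3) = −0.75 ln(1 − 0.6104) = −0.75 ln(0.3896)
  = −0.75 × (-0.942635) = 0.706976 substitutions/site.
Under a molecular clock d = 2μt, so t = d/(2μ) = 0.706976 / (2 × 0.032) = 11.05 Myr.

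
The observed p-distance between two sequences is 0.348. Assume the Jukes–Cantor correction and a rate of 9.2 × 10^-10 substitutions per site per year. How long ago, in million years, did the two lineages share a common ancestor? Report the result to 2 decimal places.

d = −(3/4) ln(1 − 4p/3) = −0.75 ln(1 − 0.464) = −0.75 ln(0.536)
  = −0.75 × (-0.623621) = 0.467716 substitutions/site.
Under a molecular clock d = 2μt, so t = d/(2μ) = 0.467716 / (2 × 9.2 × 10^-10) = 254.19 million years.

254.19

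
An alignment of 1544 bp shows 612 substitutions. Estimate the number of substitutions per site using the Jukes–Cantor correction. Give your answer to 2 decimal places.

p = 612/1544 ≈ 0.396373.
d = −(3/4) ln(1 − 4p/3) = −0.75 ln(1 − 0.528497) = −0.75 ln(0.471503)
  = −0.75 × (-0.751830) = 0.563873 substitutions/site.

0.56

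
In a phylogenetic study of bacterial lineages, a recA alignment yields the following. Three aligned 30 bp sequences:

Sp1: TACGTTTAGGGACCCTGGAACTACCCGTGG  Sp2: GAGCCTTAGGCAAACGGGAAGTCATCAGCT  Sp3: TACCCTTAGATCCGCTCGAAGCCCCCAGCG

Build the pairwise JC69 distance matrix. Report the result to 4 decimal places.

d(Sp1,Sp2) = 0.9313, d(Sp1,Sp3) = 0.6467, d(Sp2,Sp3) = 0.6467

Sp1–Sp2: 16/30 sites differ → p ≈ 0.533333, d = −0.75 ln(1 − 0.711111) = 0.931285 ≈ 0.9313.
Sp1–Sp3: 13/30 sites differ → p ≈ 0.433333, d = −0.75 ln(1 − 0.577777) = 0.646666 ≈ 0.6467.
Sp2–Sp3: 13/30 sites differ → p ≈ 0.433333, d = −0.75 ln(1 − 0.577777) = 0.646666 ≈ 0.6467.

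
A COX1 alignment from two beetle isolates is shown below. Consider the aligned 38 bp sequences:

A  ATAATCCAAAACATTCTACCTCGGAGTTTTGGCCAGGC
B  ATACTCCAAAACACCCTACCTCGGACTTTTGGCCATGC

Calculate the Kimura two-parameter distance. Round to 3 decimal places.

Of 38 sites, 2 differences are transitions and 3 are transversions, so P = 2/38 ≈ 0.052632 and Q = 3/38 ≈ 0.078947.
Under the Kimura two-parameter model, d = −½ ln(1 − 2P − Q) − ¼ ln(1 − 2Q).
1 − 2P − Q = 0.815789, giving −½ ln(0.815789) = 0.101800.
1 − 2Q = 0.842106, giving −¼ ln(0.842106) = 0.042962.
d = 0.101800 + 0.042962 = 0.144762.

0.145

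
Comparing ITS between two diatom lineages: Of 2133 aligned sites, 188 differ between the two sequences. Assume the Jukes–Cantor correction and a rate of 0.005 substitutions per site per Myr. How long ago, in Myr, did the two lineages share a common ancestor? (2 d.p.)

9.38

p = 188/2133 ≈ 0.088139.
d = −(3/4) ln(1 − 4p/3) = −0.75 ln(1 − 0.117519) = −0.75 ln(0.882481)
  = −0.75 × (-0.125018) = 0.093764 substitutions/site.
Under a molecular clock d = 2μt, so t = d/(2μ) = 0.093764 / (2 × 0.005) = 9.38 Myr.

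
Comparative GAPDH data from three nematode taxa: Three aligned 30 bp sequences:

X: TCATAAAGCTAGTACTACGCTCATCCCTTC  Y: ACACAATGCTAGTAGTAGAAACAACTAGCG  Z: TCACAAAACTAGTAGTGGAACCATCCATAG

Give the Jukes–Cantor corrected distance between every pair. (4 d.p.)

d(X,Y) = 0.7301, d(X,Z) = 0.5034, d(Y,Z) = 0.3831

X–Y: 14/30 sites differ → p ≈ 0.466667, d = −0.75 ln(1 − 0.622223) = 0.730088 ≈ 0.7301.
X–Z: 11/30 sites differ → p ≈ 0.366667, d = −0.75 ln(1 − 0.488889) = 0.503376 ≈ 0.5034.
Y–Z: 9/30 sites differ → p = 0.3, d = −0.75 ln(1 − 0.4) = 0.383119 ≈ 0.3831.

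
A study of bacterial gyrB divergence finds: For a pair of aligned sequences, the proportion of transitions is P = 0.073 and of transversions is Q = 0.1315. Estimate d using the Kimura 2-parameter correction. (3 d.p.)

Under the Kimura two-parameter model, d = −½ ln(1 − 2P − Q) − ¼ ln(1 − 2Q).
1 − 2P − Q = 0.7225, giving −½ ln(0.7225) = 0.162519.
1 − 2Q = 0.737, giving −¼ ln(0.737) = 0.076292.
d = 0.162519 + 0.076292 = 0.238811.

0.239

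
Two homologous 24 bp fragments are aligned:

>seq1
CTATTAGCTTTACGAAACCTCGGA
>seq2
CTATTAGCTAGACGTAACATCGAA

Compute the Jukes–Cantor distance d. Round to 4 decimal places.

0.2441

The sequences differ at 5 of 24 sites (10, 11, 15, 19, 23), so p = 5/24 ≈ 0.208333.
d = −(3/4) ln(1 − 4p/3) = −0.75 ln(1 − 0.277777) = −0.75 ln(0.722223)
  = −0.75 × (-0.325421) = 0.244066 substitutions/site.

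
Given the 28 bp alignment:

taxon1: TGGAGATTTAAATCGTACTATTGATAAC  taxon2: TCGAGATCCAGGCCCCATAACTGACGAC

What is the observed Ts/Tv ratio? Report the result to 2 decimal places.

Transitions are A↔G and C↔T; transversions are all other mismatches.
Transitions: 10. Transversions: 3.
R = 10/3 = 3.333333… ≈ 3.33 (to 2 d.p.).

3.33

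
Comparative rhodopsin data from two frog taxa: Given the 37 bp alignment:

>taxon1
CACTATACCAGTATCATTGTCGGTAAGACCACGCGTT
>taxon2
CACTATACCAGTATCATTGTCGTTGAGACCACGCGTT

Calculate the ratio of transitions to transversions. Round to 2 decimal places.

Transitions are A↔G and C↔T; transversions are all other mismatches.
Transitions: 1. Transversions: 1.
R = 1/1 = 1.00.

1.00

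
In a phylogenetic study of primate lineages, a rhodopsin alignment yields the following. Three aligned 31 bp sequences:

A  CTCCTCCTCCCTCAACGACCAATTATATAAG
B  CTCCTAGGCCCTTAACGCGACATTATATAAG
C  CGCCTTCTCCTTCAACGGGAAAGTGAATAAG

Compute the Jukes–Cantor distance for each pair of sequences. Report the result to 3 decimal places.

d(A,B) = 0.316, d(A,C) = 0.367, d(B,C) = 0.481

A–B: 8/31 sites differ → p ≈ 0.258065, d = −0.75 ln(1 − 0.344087) = 0.316295 ≈ 0.316.
A–C: 9/31 sites differ → p ≈ 0.290323, d = −0.75 ln(1 − 0.387097) = 0.367161 ≈ 0.367.
B–C: 11/31 sites differ → p ≈ 0.354839, d = −0.75 ln(1 − 0.473119) = 0.480585 ≈ 0.481.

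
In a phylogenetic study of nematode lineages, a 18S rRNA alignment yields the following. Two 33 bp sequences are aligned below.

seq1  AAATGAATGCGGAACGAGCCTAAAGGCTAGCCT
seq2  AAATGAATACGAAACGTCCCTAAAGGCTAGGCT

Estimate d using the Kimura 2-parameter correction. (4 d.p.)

0.1694

Of 33 sites, 2 differences are transitions and 3 are transversions, so P = 2/33 ≈ 0.060606 and Q = 3/33 ≈ 0.090909.
Under the Kimura two-parameter model, d = −½ ln(1 − 2P − Q) − ¼ ln(1 − 2Q).
1 − 2P − Q = 0.787879, giving −½ ln(0.787879) = 0.119205.
1 − 2Q = 0.818182, giving −¼ ln(0.818182) = 0.050168.
d = 0.119205 + 0.050168 = 0.169373.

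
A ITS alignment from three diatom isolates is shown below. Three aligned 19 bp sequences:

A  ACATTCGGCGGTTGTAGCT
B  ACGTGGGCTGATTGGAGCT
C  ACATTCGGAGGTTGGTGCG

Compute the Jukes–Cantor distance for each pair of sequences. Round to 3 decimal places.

d(A,B) = 0.507, d(A,C) = 0.247, d(B,C) = 0.618

A–B: 7/19 sites differ → p ≈ 0.368421, d = −0.75 ln(1 − 0.491228) = 0.506816 ≈ 0.507.
A–C: 4/19 sites differ → p ≈ 0.210526, d = −0.75 ln(1 − 0.280701) = 0.247109 ≈ 0.247.
B–C: 8/19 sites differ → p ≈ 0.421053, d = −0.75 ln(1 − 0.561404) = 0.618132 ≈ 0.618.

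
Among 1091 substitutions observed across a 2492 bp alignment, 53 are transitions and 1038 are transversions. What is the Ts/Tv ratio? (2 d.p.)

R = 53/1038 = 0.051059… ≈ 0.05 (to 2 d.p.).

0.05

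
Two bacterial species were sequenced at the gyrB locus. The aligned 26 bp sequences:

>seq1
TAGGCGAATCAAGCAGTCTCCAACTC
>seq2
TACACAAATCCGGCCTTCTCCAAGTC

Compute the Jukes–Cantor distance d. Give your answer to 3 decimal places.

The sequences differ at 8 of 26 sites (3, 4, 6, 11, 12, 15, 16, 24), so p = 8/26 ≈ 0.307692.
d = −(3/4) ln(1 − 4p/3) = −0.75 ln(1 − 0.410256) = −0.75 ln(0.589744)
  = −0.75 × (-0.528067) = 0.396050 substitutions/site.

0.396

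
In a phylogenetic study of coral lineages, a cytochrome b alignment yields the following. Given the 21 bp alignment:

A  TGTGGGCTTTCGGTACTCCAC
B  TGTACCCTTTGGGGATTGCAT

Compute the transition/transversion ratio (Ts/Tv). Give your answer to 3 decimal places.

Transitions are A↔G and C↔T; transversions are all other mismatches.
Transitions: 3. Transversions: 5.
R = 3/5 = 0.600.

0.600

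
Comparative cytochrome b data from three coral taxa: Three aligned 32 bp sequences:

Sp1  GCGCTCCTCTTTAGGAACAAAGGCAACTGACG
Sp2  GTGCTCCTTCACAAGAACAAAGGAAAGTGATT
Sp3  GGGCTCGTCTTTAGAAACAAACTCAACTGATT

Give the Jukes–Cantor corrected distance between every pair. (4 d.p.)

Sp1–Sp2: 10/32 sites differ → p = 0.3125, d = −0.75 ln(1 − 0.416667) = 0.404248 ≈ 0.4042.
Sp1–Sp3: 7/32 sites differ → p = 0.21875, d = −0.75 ln(1 − 0.291667) = 0.258631 ≈ 0.2586.
Sp2–Sp3: 12/32 sites differ → p = 0.375, d = −0.75 ln(1 − 0.5) = 0.519860 ≈ 0.5199.

d(Sp1,Sp2) = 0.4042, d(Sp1,Sp3) = 0.2586, d(Sp2,Sp3) = 0.5199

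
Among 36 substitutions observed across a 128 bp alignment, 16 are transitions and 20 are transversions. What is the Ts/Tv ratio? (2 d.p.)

0.80

R = 16/20 = 0.80.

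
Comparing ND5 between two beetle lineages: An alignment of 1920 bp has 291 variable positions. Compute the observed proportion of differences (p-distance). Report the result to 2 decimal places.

p = 291/1920 = 0.151562… ≈ 0.15 (to 2 d.p.).

0.15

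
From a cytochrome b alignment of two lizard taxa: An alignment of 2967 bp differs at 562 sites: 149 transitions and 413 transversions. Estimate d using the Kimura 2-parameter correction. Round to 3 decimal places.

0.219

P = 149/2967 ≈ 0.050219 and Q = 413/2967 ≈ 0.139198.
Under the Kimura two-parameter model, d = −½ ln(1 − 2P − Q) − ¼ ln(1 − 2Q).
1 − 2P − Q = 0.760364, giving −½ ln(0.760364) = 0.136979.
1 − 2Q = 0.721604, giving −¼ ln(0.721604) = 0.081570.
d = 0.136979 + 0.081570 = 0.218549.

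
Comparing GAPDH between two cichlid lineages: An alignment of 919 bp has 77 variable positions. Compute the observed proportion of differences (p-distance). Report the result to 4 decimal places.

0.0838

p = 77/919 = 0.083786… ≈ 0.0838 (to 4 d.p.).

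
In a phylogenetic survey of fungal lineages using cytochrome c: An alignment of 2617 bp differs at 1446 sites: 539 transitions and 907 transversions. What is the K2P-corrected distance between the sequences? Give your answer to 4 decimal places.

P = 539/2617 ≈ 0.205961 and Q = 907/2617 ≈ 0.34658.
Under the Kimura two-parameter model, d = −½ ln(1 − 2P − Q) − ¼ ln(1 − 2Q).
1 − 2P − Q = 0.241498, giving −½ ln(0.241498) = 0.710447.
1 − 2Q = 0.30684, giving −¼ ln(0.30684) = 0.295357.
d = 0.710447 + 0.295357 = 1.005804.

1.0058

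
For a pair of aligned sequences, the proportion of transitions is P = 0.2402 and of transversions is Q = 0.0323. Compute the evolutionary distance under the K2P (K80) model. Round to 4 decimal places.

Under the Kimura two-parameter model, d = −½ ln(1 − 2P − Q) − ¼ ln(1 − 2Q).
1 − 2P − Q = 0.4873, giving −½ ln(0.4873) = 0.359438.
1 − 2Q = 0.9354, giving −¼ ln(0.9354) = 0.016695.
d = 0.359438 + 0.016695 = 0.376133.

0.3761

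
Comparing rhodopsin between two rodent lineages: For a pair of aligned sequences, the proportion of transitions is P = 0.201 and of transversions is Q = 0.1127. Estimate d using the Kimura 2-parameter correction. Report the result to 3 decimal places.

Under the Kimura two-parameter model, d = −½ ln(1 − 2P − Q) − ¼ ln(1 − 2Q).
1 − 2P − Q = 0.4853, giving −½ ln(0.4853) = 0.361494.
1 − 2Q = 0.7746, giving −¼ ln(0.7746) = 0.063852.
d = 0.361494 + 0.063852 = 0.425346.

0.425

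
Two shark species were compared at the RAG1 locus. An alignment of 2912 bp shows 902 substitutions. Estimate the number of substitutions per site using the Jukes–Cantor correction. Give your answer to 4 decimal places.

p = 902/2912 ≈ 0.309753.
d = −(3/4) ln(1 − 4p/3) = −0.75 ln(1 − 0.413004) = −0.75 ln(0.586996)
  = −0.75 × (-0.532737) = 0.399553 substitutions/site.

0.3996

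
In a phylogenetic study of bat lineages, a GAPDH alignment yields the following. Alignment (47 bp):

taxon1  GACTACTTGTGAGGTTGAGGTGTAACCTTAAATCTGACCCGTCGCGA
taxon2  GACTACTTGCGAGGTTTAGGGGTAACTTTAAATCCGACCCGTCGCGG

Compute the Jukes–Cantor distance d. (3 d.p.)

The sequences differ at 6 of 47 sites (10, 17, 21, 27, 35, 47), so p = 6/47 ≈ 0.12766.
d = −(3/4) ln(1 − 4p/3) = −0.75 ln(1 − 0.170213) = −0.75 ln(0.829787)
  = −0.75 × (-0.186586) = 0.139940 substitutions/site.

0.140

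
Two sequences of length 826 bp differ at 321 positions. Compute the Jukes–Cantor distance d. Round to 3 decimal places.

p = 321/826 ≈ 0.38862.
d = −(3/4) ln(1 − 4p/3) = −0.75 ln(1 − 0.51816) = −0.75 ln(0.48184)
  = −0.75 × (-0.730143) = 0.547607 substitutions/site.

0.548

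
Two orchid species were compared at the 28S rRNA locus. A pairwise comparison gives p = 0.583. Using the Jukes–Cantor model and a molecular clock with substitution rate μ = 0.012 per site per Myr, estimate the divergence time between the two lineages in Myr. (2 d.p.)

46.94

d = −(3/4) ln(1 − 4p/3) = −0.75 ln(1 − 0.777333) = −0.75 ln(0.222667)
  = −0.75 × (-1.502078) = 1.126559 substitutions/site.
Under a molecular clock d = 2μt, so t = d/(2μ) = 1.126559 / (2 × 0.012) = 46.94 Myr.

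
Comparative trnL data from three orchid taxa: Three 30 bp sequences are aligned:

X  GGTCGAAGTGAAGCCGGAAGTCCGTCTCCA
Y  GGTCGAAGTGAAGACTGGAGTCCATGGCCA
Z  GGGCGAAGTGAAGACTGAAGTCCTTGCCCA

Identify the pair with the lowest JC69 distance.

X–Y: 6/30 differ, p = 0.200, d = 0.233.
X–Z: 6/30 differ, p = 0.200, d = 0.233.
Y–Z: 4/30 differ, p = 0.133, d = 0.147.
The smallest distance is between Y and Z.

Y and Z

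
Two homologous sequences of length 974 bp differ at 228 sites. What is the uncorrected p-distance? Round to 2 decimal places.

p = 228/974 = 0.234086… ≈ 0.23 (to 2 d.p.).

0.23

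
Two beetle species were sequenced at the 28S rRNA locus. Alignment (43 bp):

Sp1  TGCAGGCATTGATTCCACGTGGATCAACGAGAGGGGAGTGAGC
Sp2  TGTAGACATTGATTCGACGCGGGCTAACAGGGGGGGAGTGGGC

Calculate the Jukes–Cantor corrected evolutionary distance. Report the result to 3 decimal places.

0.313

The sequences differ at 11 of 43 sites, so p = 11/43 ≈ 0.255814.
d = −(3/4) ln(1 − 4p/3) = −0.75 ln(1 − 0.341085) = −0.75 ln(0.658915)
  = −0.75 × (-0.417161) = 0.312871 substitutions/site.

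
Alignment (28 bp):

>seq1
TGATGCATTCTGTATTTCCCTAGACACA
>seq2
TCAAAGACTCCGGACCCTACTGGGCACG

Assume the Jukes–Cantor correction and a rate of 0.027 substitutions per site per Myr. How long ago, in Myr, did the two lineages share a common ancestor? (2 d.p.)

The sequences differ at 15 of 28 sites, so p = 15/28 ≈ 0.535714.
d = −(3/4) ln(1 − 4p/3) = −0.75 ln(1 − 0.714285) = −0.75 ln(0.285715)
  = −0.75 × (-1.252760) = 0.939570 substitutions/site.
Under a molecular clock d = 2μt, so t = d/(2μ) = 0.939570 / (2 × 0.027) = 17.40 Myr.

17.40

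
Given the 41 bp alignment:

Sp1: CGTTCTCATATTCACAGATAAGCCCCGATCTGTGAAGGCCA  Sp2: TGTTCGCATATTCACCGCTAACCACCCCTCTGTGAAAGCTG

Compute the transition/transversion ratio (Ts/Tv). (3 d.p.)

Transitions are A↔G and C↔T; transversions are all other mismatches.
Transitions: 4. Transversions: 7.
R = 4/7 = 0.571428… ≈ 0.571 (to 3 d.p.).

0.571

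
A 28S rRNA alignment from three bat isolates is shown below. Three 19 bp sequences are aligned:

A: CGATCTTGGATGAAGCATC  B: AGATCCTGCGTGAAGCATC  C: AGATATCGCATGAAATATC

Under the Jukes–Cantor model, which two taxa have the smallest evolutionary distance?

A and B

A–B: 4/19 differ, p = 0.211, d = 0.247.
A–C: 6/19 differ, p = 0.316, d = 0.410.
B–C: 6/19 differ, p = 0.316, d = 0.410.
The smallest distance is between A and B.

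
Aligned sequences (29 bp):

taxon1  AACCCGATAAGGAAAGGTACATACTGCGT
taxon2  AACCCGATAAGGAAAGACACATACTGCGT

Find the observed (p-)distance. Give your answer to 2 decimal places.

The sequences differ at 2 of 29 positions (sites 17, 18).
p = 2/29 = 0.068965… ≈ 0.07 (to 2 d.p.).

0.07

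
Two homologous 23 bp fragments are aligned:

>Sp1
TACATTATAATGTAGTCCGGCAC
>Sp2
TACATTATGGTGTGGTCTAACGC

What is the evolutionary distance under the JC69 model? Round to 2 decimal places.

The sequences differ at 7 of 23 sites (9, 10, 14, 18, 19, 20, 22), so p = 7/23 ≈ 0.304348.
d = −(3/4) ln(1 − 4p/3) = −0.75 ln(1 − 0.405797) = −0.75 ln(0.594203)
  = −0.75 × (-0.520534) = 0.390401 substitutions/site.

0.39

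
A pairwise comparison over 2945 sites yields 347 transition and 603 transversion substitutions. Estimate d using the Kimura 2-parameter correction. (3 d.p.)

P = 347/2945 ≈ 0.117827 and Q = 603/2945 ≈ 0.204754.
Under the Kimura two-parameter model, d = −½ ln(1 − 2P − Q) − ¼ ln(1 − 2Q).
1 − 2P − Q = 0.559592, giving −½ ln(0.559592) = 0.290274.
1 − 2Q = 0.590492, giving −¼ ln(0.590492) = 0.131700.
d = 0.290274 + 0.131700 = 0.421974.

0.422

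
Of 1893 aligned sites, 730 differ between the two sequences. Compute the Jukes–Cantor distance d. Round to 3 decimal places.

p = 730/1893 ≈ 0.385631.
d = −(3/4) ln(1 − 4p/3) = −0.75 ln(1 − 0.514175) = −0.75 ln(0.485825)
  = −0.75 × (-0.721907) = 0.541430 substitutions/site.

0.541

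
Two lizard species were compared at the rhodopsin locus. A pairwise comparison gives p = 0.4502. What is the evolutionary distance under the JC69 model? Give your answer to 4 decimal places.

0.6877

d = −(3/4) ln(1 − 4p/3) = −0.75 ln(1 − 0.600267) = −0.75 ln(0.399733)
  = −0.75 × (-0.916958) = 0.687719 substitutions/site.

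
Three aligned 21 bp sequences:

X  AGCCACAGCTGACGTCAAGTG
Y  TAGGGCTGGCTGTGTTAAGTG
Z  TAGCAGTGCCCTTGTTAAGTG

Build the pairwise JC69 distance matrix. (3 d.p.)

X–Y: 12/21 sites differ → p ≈ 0.571429, d = −0.75 ln(1 − 0.761905) = 1.076314 ≈ 1.076.
X–Z: 10/21 sites differ → p ≈ 0.47619, d = −0.75 ln(1 − 0.63492) = 0.755729 ≈ 0.756.
Y–Z: 6/21 sites differ → p ≈ 0.285714, d = −0.75 ln(1 − 0.380952) = 0.359679 ≈ 0.360.

d(X,Y) = 1.076, d(X,Z) = 0.756, d(Y,Z) = 0.360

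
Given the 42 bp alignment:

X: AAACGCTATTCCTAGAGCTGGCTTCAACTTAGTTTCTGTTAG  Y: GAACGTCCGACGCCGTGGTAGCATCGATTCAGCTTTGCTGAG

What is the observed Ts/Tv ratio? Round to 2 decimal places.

0.91

Transitions are A↔G and C↔T; transversions are all other mismatches.
Transitions: 10. Transversions: 11.
R = 10/11 = 0.909090… ≈ 0.91 (to 2 d.p.).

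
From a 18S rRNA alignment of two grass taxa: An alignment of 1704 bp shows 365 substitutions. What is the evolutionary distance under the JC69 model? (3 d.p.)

p = 365/1704 ≈ 0.214202.
d = −(3/4) ln(1 − 4p/3) = −0.75 ln(1 − 0.285603) = −0.75 ln(0.714397)
  = −0.75 × (-0.336316) = 0.252237 substitutions/site.

0.252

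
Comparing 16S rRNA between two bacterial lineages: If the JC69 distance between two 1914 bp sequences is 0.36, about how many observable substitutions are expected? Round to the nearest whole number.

547

Invert JC69: p = (3/4)(1 − e^(−4d/3)) = 0.75 × (1 − e^(-0.48)) = 0.75 × (1 − 0.618783) = 0.285913.
Expected differing sites = pL ≈ 0.285913 × 1914 = 547.237482 ≈ 547.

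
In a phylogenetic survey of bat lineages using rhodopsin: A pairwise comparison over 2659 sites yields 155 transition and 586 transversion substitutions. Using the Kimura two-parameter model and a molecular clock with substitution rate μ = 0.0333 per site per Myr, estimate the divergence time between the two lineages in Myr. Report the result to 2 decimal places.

5.27

P = 155/2659 ≈ 0.058293 and Q = 586/2659 ≈ 0.220384.
Under the Kimura two-parameter model, d = −½ ln(1 − 2P − Q) − ¼ ln(1 − 2Q).
1 − 2P − Q = 0.66303, giving −½ ln(0.66303) = 0.205468.
1 − 2Q = 0.559232, giving −¼ ln(0.559232) = 0.145298.
d = 0.205468 + 0.145298 = 0.350766.
Under a molecular clock d = 2μt, so t = d/(2μ) = 0.350766 / (2 × 0.0333) = 5.27 Myr.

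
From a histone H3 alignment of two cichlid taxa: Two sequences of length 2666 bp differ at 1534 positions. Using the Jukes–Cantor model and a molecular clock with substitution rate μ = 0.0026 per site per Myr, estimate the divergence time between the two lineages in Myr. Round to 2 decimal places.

p = 1534/2666 ≈ 0.575394.
d = −(3/4) ln(1 − 4p/3) = −0.75 ln(1 − 0.767192) = −0.75 ln(0.232808)
  = −0.75 × (-1.457541) = 1.093156 substitutions/site.
Under a molecular clock d = 2μt, so t = d/(2μ) = 1.093156 / (2 × 0.0026) = 210.22 Myr.

210.22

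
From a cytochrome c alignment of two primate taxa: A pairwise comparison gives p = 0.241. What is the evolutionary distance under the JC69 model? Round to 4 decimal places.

d = −(3/4) ln(1 − 4p/3) = −0.75 ln(1 − 0.321333) = −0.75 ln(0.678667)
  = −0.75 × (-0.387625) = 0.290719 substitutions/site.

0.2907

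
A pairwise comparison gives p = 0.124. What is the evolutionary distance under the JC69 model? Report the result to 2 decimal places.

0.14

d = −(3/4) ln(1 − 4p/3) = −0.75 ln(1 − 0.165333) = −0.75 ln(0.834667)
  = −0.75 × (-0.180722) = 0.135542 substitutions/site.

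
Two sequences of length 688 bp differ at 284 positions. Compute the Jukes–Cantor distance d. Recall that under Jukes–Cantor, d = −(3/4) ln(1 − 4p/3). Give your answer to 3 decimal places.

p = 284/688 ≈ 0.412791.
d = −(3/4) ln(1 − 4p/3) = −0.75 ln(1 − 0.550388) = −0.75 ln(0.449612)
  = −0.75 × (-0.799370) = 0.599528 substitutions/site.

0.600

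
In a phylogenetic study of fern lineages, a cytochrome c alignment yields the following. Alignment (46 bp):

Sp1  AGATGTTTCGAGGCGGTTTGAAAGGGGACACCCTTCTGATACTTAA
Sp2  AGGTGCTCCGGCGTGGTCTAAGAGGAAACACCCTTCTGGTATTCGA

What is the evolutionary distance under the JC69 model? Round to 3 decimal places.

0.428

The sequences differ at 15 of 46 sites, so p = 15/46 ≈ 0.326087.
d = −(3/4) ln(1 − 4p/3) = −0.75 ln(1 − 0.434783) = −0.75 ln(0.565217)
  = −0.75 × (-0.570546) = 0.427910 substitutions/site.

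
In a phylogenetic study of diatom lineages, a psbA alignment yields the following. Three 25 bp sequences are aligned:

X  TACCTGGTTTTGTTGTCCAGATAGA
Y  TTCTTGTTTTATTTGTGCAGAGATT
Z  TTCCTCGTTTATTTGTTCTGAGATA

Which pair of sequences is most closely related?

Y and Z

X–Y: 9/25 differ, p = 0.360, d = 0.490.
X–Z: 8/25 differ, p = 0.320, d = 0.417.
Y–Z: 6/25 differ, p = 0.240, d = 0.289.
The smallest distance is between Y and Z.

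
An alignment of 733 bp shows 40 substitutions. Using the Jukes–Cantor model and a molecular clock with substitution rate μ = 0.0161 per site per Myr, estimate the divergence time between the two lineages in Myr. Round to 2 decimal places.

p = 40/733 ≈ 0.05457.
d = −(3/4) ln(1 − 4p/3) = −0.75 ln(1 − 0.07276) = −0.75 ln(0.92724)
  = −0.75 × (-0.075543) = 0.056657 substitutions/site.
Under a molecular clock d = 2μt, so t = d/(2μ) = 0.056657 / (2 × 0.0161) = 1.76 Myr.

1.76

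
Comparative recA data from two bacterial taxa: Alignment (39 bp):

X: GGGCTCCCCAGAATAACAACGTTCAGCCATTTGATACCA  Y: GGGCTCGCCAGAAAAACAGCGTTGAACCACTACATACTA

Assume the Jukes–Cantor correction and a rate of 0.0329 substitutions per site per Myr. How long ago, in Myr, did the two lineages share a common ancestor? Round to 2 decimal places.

The sequences differ at 9 of 39 sites (7, 14, 19, 24, 26, 30, 32, 33, 38), so p = 9/39 ≈ 0.230769.
d = −(3/4) ln(1 − 4p/3) = −0.75 ln(1 − 0.307692) = −0.75 ln(0.692308)
  = −0.75 × (-0.367724) = 0.275793 substitutions/site.
Under a molecular clock d = 2μt, so t = d/(2μ) = 0.275793 / (2 × 0.0329) = 4.19 Myr.

4.19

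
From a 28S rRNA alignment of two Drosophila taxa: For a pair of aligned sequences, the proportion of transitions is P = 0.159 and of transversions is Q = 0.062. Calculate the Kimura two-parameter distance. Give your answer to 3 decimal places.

Under the Kimura two-parameter model, d = −½ ln(1 − 2P − Q) − ¼ ln(1 − 2Q).
1 − 2P − Q = 0.62, giving −½ ln(0.62) = 0.239018.
1 − 2Q = 0.876, giving −¼ ln(0.876) = 0.033097.
d = 0.239018 + 0.033097 = 0.272115.

0.272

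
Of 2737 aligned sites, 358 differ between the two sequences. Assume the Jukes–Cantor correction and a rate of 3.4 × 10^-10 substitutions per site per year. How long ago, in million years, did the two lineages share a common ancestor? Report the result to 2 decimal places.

211.37

p = 358/2737 ≈ 0.1308.
d = −(3/4) ln(1 − 4p/3) = −0.75 ln(1 − 0.1744) = −0.75 ln(0.8256)
  = −0.75 × (-0.191645) = 0.143734 substitutions/site.
Under a molecular clock d = 2μt, so t = d/(2μ) = 0.143734 / (2 × 3.4 × 10^-10) = 211.37 million years.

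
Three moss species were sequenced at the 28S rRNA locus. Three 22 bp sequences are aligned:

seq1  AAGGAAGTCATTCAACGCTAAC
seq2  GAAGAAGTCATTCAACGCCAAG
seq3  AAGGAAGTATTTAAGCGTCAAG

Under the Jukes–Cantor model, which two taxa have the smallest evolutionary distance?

seq1–seq2: 4/22 differ, p = 0.182, d = 0.208.
seq1–seq3: 7/22 differ, p = 0.318, d = 0.414.
seq2–seq3: 7/22 differ, p = 0.318, d = 0.414.
The smallest distance is between seq1 and seq2.

seq1 and seq2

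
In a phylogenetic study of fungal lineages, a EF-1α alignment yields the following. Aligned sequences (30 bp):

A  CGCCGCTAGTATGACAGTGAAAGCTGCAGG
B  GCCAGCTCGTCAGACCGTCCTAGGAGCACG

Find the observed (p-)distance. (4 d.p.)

0.4333

The sequences differ at 13 of 30 positions.
p = 13/30 = 0.433333… ≈ 0.4333 (to 4 d.p.).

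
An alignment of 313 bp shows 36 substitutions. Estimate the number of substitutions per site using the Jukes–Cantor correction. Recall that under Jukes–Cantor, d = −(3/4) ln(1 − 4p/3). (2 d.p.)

p = 36/313 ≈ 0.115016.
d = −(3/4) ln(1 − 4p/3) = −0.75 ln(1 − 0.153355) = −0.75 ln(0.846645)
  = −0.75 × (-0.166474) = 0.124856 substitutions/site.

0.12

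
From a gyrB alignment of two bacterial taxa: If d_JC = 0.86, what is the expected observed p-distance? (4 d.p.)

0.5117

p = (3/4)(1 − e^(−4d/3)) = 0.75 × (1 − e^(-1.146667)) = 0.75 × (1 − 0.317694) = 0.511730.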